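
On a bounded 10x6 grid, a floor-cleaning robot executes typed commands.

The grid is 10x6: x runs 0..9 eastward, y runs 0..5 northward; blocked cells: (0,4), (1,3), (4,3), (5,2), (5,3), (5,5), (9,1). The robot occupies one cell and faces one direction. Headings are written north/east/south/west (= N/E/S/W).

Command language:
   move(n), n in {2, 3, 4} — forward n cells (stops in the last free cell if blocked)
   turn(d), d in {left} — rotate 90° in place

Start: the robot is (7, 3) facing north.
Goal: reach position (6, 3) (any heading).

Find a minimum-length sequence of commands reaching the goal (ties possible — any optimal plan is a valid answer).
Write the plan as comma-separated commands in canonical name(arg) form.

from: (7, 3) facing north
1. turn(left) → (7, 3) facing west
2. move(4) → (6, 3) facing west
shorter routes all fall short; 2 is best.

turn(left), move(4)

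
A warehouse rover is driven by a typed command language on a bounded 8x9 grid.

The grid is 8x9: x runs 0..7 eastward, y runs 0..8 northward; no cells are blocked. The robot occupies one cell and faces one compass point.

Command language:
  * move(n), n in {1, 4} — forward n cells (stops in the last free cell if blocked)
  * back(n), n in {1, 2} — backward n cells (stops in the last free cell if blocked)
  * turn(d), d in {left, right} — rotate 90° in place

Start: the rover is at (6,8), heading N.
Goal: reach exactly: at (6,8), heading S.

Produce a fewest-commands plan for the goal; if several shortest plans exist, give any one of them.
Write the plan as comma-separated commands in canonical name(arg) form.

turn(right), turn(right)

from: at (6,8), heading N
[1] after turn(right): at (6,8), heading E
[2] after turn(right): at (6,8), heading S
shorter routes all fall short; 2 is best.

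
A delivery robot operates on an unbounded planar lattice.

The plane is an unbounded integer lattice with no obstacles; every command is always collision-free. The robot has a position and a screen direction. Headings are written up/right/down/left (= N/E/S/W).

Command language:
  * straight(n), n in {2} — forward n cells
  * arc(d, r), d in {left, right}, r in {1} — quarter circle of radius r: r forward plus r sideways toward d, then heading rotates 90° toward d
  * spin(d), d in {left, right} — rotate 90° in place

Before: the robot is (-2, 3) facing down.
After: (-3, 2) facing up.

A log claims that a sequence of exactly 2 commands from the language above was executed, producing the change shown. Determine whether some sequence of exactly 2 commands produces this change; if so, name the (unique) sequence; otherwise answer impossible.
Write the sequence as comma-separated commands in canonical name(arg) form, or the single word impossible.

key: running spin(right) before arc(right, 1) would end elsewhere — order is forced
start: (-2, 3) facing down
[1] after arc(right, 1): (-3, 2) facing left
[2] after spin(right): (-3, 2) facing up
all 25 alternatives checked — unique.

arc(right, 1), spin(right)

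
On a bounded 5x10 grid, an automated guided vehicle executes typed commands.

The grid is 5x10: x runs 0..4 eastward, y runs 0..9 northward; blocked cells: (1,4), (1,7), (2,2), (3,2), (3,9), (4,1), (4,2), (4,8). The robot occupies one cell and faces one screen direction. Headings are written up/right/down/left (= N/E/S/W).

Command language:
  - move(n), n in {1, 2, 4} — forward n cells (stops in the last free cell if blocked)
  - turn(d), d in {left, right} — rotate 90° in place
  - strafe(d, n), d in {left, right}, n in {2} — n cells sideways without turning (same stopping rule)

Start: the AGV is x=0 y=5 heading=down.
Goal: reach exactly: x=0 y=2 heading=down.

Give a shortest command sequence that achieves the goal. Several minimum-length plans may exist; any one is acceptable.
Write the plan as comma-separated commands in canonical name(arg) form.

start: x=0 y=5 heading=down
[1] after move(2): x=0 y=3 heading=down
[2] after move(1): x=0 y=2 heading=down
no 1-step plan works, so 2 is optimal.

move(2), move(1)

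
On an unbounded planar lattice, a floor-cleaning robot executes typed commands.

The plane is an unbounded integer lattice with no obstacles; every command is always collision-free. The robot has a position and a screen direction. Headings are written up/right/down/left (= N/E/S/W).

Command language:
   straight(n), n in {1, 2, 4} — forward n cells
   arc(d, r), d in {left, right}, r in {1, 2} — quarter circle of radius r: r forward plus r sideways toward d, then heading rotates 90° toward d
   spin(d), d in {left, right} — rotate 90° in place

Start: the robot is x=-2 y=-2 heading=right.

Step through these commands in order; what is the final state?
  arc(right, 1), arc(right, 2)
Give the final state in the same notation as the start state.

x=-3 y=-5 heading=left

from: x=-2 y=-2 heading=right
t=1 arc(right, 1) ⇒ x=-1 y=-3 heading=down
t=2 arc(right, 2) ⇒ x=-3 y=-5 heading=left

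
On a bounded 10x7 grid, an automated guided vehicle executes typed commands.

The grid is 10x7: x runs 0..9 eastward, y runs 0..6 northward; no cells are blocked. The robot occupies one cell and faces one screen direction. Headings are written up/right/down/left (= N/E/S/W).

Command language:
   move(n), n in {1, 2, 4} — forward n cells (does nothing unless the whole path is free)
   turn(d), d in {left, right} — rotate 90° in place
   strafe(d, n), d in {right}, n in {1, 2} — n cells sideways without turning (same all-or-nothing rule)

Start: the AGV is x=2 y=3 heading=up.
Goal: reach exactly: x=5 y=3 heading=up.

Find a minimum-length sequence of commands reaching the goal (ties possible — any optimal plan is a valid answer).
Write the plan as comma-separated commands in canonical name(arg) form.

strafe(right, 2), strafe(right, 1)

start: x=2 y=3 heading=up
[1] after strafe(right, 2): x=4 y=3 heading=up
[2] after strafe(right, 1): x=5 y=3 heading=up
nothing shorter than 2 reaches the goal.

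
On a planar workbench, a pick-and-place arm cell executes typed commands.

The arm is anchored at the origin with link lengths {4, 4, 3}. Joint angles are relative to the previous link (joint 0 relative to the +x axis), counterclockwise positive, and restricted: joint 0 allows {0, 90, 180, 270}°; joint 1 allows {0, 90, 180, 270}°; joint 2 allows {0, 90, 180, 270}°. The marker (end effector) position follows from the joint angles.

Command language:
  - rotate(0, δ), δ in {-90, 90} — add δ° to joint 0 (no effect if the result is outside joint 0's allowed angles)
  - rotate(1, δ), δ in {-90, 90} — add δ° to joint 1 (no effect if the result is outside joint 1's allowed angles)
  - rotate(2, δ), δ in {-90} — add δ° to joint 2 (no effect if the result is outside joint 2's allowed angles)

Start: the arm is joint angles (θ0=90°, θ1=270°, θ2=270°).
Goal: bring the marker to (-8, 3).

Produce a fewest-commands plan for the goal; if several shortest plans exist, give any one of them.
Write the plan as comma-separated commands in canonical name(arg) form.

rotate(1, 90), rotate(0, 90)

t0: joint angles (θ0=90°, θ1=270°, θ2=270°)
step 1 (rotate(1, 90)): joint angles (θ0=90°, θ1=0°, θ2=270°)
step 2 (rotate(0, 90)): joint angles (θ0=180°, θ1=0°, θ2=270°)
shorter routes all fall short; 2 is best.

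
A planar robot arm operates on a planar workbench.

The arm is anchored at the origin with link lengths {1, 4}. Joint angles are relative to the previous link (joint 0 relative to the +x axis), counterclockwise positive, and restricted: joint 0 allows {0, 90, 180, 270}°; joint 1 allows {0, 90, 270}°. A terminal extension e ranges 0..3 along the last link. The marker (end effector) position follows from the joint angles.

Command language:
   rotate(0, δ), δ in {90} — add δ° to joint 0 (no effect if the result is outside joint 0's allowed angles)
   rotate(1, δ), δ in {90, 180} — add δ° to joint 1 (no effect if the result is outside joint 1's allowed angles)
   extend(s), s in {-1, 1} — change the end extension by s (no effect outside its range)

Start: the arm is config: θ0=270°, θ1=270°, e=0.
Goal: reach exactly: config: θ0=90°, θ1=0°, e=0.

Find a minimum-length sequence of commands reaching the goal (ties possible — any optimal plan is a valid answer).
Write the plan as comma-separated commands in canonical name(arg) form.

rotate(0, 90), rotate(0, 90), rotate(1, 90)

start: config: θ0=270°, θ1=270°, e=0
[1] after rotate(0, 90): config: θ0=0°, θ1=270°, e=0
[2] after rotate(0, 90): config: θ0=90°, θ1=270°, e=0
[3] after rotate(1, 90): config: θ0=90°, θ1=0°, e=0
nothing shorter than 3 reaches the goal.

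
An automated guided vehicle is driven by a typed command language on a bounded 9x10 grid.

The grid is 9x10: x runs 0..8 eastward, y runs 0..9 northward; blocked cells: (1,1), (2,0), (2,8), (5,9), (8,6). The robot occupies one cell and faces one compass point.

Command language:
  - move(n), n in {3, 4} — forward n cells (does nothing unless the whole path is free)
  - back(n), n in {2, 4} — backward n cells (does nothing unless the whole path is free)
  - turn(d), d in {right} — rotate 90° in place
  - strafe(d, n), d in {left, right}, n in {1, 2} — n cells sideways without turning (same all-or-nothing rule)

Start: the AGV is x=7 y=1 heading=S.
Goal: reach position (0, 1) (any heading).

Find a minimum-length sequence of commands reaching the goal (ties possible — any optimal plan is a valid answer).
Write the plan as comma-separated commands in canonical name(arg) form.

from: x=7 y=1 heading=S
[1] after turn(right): x=7 y=1 heading=W
[2] after move(3): x=4 y=1 heading=W
[3] after strafe(right, 1): x=4 y=2 heading=W
[4] after move(4): x=0 y=2 heading=W
[5] after strafe(left, 1): x=0 y=1 heading=W
no 4-step plan works, so 5 is optimal.

turn(right), move(3), strafe(right, 1), move(4), strafe(left, 1)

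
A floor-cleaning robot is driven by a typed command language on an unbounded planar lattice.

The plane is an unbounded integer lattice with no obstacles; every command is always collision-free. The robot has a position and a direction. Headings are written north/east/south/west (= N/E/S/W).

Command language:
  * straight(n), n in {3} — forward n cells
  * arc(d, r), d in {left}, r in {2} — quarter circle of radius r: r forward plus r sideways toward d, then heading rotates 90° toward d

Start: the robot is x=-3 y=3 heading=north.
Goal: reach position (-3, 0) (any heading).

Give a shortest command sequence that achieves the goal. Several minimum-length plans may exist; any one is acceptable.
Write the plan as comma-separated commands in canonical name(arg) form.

from: x=-3 y=3 heading=north
1. arc(left, 2) → x=-5 y=5 heading=west
2. arc(left, 2) → x=-7 y=3 heading=south
3. straight(3) → x=-7 y=0 heading=south
4. arc(left, 2) → x=-5 y=-2 heading=east
5. arc(left, 2) → x=-3 y=0 heading=north
minimal: 5 command(s), checked below 5.

arc(left, 2), arc(left, 2), straight(3), arc(left, 2), arc(left, 2)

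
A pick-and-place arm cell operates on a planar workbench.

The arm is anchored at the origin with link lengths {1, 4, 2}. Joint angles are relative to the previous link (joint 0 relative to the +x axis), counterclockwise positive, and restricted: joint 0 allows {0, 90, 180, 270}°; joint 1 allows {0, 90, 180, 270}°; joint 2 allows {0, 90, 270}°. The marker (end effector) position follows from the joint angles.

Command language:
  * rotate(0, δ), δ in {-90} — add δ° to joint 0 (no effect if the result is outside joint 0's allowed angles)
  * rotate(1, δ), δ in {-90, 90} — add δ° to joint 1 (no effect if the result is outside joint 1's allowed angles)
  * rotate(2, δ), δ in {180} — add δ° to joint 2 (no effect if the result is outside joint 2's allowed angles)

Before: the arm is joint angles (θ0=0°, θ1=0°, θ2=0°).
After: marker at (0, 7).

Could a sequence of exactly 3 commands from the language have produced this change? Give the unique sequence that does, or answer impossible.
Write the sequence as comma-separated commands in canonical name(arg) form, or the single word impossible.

rotate(0, -90), rotate(0, -90), rotate(0, -90)

from: joint angles (θ0=0°, θ1=0°, θ2=0°)
[1] after rotate(0, -90): joint angles (θ0=270°, θ1=0°, θ2=0°)
[2] after rotate(0, -90): joint angles (θ0=180°, θ1=0°, θ2=0°)
[3] after rotate(0, -90): joint angles (θ0=90°, θ1=0°, θ2=0°)
no rival 3-sequence matches.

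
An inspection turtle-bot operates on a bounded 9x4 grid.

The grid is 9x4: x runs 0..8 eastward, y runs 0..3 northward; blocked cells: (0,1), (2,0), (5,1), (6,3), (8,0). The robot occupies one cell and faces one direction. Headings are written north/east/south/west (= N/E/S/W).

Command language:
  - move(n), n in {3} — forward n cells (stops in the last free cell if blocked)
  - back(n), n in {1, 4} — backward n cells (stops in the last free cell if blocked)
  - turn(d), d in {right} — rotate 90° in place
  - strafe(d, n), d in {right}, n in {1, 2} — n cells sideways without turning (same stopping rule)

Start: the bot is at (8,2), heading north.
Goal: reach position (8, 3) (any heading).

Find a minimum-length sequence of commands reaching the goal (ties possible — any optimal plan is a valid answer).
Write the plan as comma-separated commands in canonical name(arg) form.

move(3)

t0: at (8,2), heading north
step 1 (move(3)): at (8,3), heading north
nothing shorter than 1 reaches the goal.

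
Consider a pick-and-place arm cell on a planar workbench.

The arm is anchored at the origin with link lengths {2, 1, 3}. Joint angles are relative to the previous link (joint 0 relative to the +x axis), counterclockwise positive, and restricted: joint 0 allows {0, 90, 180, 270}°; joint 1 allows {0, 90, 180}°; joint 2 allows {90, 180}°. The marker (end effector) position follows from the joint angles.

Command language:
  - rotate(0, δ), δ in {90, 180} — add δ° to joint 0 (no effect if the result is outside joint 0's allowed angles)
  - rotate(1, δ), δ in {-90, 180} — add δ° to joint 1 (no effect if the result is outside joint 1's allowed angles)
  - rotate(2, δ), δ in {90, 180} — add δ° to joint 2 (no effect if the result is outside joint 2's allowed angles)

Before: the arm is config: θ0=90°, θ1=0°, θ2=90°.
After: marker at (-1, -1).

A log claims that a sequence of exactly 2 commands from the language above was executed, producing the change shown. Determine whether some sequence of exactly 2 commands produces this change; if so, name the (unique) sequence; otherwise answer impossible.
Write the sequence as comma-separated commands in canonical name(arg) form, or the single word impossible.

key: order matters: swapping rotate(1, 180) and rotate(1, -90) lands elsewhere
begin: config: θ0=90°, θ1=0°, θ2=90°
t=1 rotate(1, 180) ⇒ config: θ0=90°, θ1=180°, θ2=90°
t=2 rotate(1, -90) ⇒ config: θ0=90°, θ1=90°, θ2=90°
no rival 2-sequence matches.

rotate(1, 180), rotate(1, -90)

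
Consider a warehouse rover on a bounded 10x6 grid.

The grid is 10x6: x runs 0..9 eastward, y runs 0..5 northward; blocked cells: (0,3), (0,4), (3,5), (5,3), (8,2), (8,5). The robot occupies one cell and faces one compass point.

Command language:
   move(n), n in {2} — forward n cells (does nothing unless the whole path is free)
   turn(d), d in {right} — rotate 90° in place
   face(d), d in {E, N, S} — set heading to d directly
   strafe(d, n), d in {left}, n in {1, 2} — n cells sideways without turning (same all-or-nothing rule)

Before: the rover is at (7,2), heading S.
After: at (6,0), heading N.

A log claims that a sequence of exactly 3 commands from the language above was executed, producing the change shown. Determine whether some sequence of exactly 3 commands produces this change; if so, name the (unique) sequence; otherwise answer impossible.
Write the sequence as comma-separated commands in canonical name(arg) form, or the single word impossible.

key: running strafe(left, 1) before move(2) would end elsewhere — order is forced
start: at (7,2), heading S
t=1 move(2) ⇒ at (7,0), heading S
t=2 face(N) ⇒ at (7,0), heading N
t=3 strafe(left, 1) ⇒ at (6,0), heading N
all 343 alternatives checked — unique.

move(2), face(N), strafe(left, 1)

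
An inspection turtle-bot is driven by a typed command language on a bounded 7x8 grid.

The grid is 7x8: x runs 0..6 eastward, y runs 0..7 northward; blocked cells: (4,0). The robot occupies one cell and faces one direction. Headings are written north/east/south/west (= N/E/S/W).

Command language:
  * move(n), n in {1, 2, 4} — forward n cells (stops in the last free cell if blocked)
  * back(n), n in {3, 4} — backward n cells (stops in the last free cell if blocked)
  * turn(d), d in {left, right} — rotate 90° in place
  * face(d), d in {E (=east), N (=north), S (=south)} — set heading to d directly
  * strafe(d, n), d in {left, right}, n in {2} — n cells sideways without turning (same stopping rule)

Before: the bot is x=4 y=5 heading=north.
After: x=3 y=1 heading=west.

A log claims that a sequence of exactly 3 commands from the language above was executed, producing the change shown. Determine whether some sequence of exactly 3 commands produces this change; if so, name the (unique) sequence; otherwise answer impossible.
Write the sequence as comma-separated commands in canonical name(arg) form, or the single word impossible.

back(4), turn(left), move(1)

key: position moved to (3,1) AND the heading swung to W — translation plus rotation needed
initial: x=4 y=5 heading=north
t=1 back(4) ⇒ x=4 y=1 heading=north
t=2 turn(left) ⇒ x=4 y=1 heading=west
t=3 move(1) ⇒ x=3 y=1 heading=west
no rival 3-sequence matches.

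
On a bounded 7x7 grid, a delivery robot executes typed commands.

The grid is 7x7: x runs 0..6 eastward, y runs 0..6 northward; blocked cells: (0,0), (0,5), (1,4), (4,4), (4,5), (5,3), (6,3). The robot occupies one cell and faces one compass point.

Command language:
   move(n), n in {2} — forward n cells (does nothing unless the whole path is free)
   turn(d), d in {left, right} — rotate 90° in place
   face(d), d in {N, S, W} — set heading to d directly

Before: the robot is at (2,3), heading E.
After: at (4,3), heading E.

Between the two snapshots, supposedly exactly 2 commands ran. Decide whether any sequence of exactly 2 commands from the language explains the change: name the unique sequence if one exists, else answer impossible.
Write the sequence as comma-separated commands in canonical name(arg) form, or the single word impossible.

move(2), move(2)

key: the second move(2) would hit the blocked cell at (5,3), so it does nothing
start: at (2,3), heading E
[1] after move(2): at (4,3), heading E
[2] after move(2): at (4,3), heading E
all 36 alternatives checked — unique.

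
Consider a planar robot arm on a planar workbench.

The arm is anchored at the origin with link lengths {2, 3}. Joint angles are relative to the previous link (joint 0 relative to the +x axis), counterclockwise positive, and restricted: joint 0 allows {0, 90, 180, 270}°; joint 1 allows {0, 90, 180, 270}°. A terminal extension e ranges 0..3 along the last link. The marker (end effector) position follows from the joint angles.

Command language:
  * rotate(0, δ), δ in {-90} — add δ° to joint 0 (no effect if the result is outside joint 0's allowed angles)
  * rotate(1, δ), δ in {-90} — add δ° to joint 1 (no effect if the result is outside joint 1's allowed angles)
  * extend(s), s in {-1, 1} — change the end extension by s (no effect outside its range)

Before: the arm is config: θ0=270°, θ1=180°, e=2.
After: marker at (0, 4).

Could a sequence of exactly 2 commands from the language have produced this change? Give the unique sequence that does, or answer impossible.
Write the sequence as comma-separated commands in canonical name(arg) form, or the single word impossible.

start: config: θ0=270°, θ1=180°, e=2
1. extend(1) → config: θ0=270°, θ1=180°, e=3
2. extend(1) → config: θ0=270°, θ1=180°, e=3
no other 2-command option fits: unique.

extend(1), extend(1)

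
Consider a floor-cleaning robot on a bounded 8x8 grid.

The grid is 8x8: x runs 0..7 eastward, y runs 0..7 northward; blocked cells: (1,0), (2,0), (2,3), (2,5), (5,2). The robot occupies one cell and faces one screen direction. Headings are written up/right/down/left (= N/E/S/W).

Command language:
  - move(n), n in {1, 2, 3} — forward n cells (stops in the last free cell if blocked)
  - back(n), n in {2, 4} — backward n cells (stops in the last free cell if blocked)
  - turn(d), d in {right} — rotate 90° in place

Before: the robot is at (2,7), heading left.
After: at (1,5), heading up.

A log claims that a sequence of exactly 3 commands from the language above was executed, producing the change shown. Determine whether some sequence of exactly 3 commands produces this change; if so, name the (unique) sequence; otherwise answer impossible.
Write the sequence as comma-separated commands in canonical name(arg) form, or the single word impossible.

move(1), turn(right), back(2)

key: order matters: swapping move(1) and back(2) lands elsewhere
begin: at (2,7), heading left
step 1 (move(1)): at (1,7), heading left
step 2 (turn(right)): at (1,7), heading up
step 3 (back(2)): at (1,5), heading up
no other 3-command option fits: unique.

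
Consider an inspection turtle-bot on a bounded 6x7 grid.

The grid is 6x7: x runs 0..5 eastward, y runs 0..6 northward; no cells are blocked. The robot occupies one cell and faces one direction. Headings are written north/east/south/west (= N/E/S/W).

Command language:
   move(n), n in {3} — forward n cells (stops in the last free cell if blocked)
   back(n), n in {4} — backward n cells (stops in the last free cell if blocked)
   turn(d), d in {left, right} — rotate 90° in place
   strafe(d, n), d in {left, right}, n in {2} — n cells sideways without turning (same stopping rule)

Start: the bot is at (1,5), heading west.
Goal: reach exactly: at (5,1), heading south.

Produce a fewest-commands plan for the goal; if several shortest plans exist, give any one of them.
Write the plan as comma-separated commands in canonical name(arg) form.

strafe(left, 2), strafe(left, 2), back(4), turn(left)

start: at (1,5), heading west
1. strafe(left, 2) → at (1,3), heading west
2. strafe(left, 2) → at (1,1), heading west
3. back(4) → at (5,1), heading west
4. turn(left) → at (5,1), heading south
shorter routes all fall short; 4 is best.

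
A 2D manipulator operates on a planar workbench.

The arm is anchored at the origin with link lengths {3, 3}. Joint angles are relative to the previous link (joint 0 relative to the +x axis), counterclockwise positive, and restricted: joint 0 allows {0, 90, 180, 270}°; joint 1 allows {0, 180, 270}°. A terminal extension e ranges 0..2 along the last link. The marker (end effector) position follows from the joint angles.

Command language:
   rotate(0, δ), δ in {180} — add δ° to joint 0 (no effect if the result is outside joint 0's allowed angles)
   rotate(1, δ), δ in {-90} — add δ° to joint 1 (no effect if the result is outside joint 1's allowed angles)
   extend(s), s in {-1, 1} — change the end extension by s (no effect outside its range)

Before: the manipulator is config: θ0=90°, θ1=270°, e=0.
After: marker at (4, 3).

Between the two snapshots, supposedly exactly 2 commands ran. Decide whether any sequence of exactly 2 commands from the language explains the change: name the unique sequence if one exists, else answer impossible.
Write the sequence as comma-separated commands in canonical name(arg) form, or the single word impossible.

key: running extend(1) before extend(-1) would end elsewhere — order is forced
from: config: θ0=90°, θ1=270°, e=0
step 1 (extend(-1)): config: θ0=90°, θ1=270°, e=0
step 2 (extend(1)): config: θ0=90°, θ1=270°, e=1
uniquely the one of 16 2-step routes that fits.

extend(-1), extend(1)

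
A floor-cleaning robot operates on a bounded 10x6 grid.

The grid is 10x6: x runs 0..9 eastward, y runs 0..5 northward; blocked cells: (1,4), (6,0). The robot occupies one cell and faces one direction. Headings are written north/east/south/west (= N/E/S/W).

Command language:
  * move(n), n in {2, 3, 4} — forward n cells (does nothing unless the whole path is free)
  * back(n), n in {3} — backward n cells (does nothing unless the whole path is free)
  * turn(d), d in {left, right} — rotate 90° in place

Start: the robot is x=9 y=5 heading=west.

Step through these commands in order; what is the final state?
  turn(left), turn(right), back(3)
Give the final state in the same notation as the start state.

x=9 y=5 heading=west

t0: x=9 y=5 heading=west
t=1 turn(left) ⇒ x=9 y=5 heading=south
t=2 turn(right) ⇒ x=9 y=5 heading=west
t=3 back(3) ⇒ x=9 y=5 heading=west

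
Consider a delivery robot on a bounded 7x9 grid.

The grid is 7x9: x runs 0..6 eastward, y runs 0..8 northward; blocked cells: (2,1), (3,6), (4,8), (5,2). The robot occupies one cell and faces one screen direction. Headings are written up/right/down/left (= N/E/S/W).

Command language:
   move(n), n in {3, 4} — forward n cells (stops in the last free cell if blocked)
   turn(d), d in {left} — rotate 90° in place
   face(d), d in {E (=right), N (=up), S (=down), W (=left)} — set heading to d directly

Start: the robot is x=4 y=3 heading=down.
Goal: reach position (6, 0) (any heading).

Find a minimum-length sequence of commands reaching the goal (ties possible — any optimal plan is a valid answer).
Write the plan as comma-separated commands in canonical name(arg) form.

t0: x=4 y=3 heading=down
t=1 move(4) ⇒ x=4 y=0 heading=down
t=2 face(E) ⇒ x=4 y=0 heading=right
t=3 move(4) ⇒ x=6 y=0 heading=right
shorter routes all fall short; 3 is best.

move(4), face(E), move(4)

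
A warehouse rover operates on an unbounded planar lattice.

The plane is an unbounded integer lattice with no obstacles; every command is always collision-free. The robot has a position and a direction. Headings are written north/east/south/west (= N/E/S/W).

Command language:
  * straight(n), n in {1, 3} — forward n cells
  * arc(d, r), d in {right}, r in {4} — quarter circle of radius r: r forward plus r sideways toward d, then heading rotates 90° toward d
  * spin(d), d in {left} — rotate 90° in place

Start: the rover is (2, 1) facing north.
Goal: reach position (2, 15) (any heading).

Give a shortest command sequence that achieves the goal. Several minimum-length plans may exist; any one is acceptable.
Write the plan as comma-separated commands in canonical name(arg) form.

start: (2, 1) facing north
[1] after spin(left): (2, 1) facing west
[2] after arc(right, 4): (-2, 5) facing north
[3] after straight(3): (-2, 8) facing north
[4] after straight(3): (-2, 11) facing north
[5] after arc(right, 4): (2, 15) facing east
shorter routes all fall short; 5 is best.

spin(left), arc(right, 4), straight(3), straight(3), arc(right, 4)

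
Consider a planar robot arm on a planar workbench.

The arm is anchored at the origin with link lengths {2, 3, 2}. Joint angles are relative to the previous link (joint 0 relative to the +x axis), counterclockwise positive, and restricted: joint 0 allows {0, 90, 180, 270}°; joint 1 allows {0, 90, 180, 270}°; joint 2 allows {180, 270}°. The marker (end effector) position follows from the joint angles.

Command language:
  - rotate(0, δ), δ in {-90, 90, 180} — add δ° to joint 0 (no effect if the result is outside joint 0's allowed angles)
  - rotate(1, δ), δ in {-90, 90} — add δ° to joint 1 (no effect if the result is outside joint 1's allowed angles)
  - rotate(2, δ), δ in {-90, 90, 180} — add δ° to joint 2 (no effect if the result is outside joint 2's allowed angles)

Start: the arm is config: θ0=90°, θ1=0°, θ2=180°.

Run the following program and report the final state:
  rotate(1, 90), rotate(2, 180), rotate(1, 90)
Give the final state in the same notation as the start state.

config: θ0=90°, θ1=180°, θ2=180°

t0: config: θ0=90°, θ1=0°, θ2=180°
[1] after rotate(1, 90): config: θ0=90°, θ1=90°, θ2=180°
[2] after rotate(2, 180): config: θ0=90°, θ1=90°, θ2=180°
[3] after rotate(1, 90): config: θ0=90°, θ1=180°, θ2=180°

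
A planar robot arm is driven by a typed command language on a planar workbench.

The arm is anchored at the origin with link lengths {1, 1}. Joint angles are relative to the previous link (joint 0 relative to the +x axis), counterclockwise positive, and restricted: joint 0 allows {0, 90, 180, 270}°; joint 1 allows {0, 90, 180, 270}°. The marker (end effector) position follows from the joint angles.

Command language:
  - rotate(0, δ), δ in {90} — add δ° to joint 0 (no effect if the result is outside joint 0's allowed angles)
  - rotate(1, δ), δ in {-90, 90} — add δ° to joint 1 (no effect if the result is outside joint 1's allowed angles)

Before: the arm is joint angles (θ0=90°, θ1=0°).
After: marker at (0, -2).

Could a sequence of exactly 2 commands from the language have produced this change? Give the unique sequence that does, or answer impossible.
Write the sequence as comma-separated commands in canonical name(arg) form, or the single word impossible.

t0: joint angles (θ0=90°, θ1=0°)
1. rotate(0, 90) → joint angles (θ0=180°, θ1=0°)
2. rotate(0, 90) → joint angles (θ0=270°, θ1=0°)
all 9 alternatives checked — unique.

rotate(0, 90), rotate(0, 90)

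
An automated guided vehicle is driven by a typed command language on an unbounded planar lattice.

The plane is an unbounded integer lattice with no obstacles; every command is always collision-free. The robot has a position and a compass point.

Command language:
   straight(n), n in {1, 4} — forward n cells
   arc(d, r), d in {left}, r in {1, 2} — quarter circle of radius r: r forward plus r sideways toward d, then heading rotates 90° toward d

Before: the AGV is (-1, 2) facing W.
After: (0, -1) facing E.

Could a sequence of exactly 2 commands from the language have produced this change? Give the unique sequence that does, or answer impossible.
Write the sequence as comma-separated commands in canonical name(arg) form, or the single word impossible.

arc(left, 1), arc(left, 2)

key: order matters: swapping arc(left, 1) and arc(left, 2) lands elsewhere
from: (-1, 2) facing W
step 1 (arc(left, 1)): (-2, 1) facing S
step 2 (arc(left, 2)): (0, -1) facing E
all 16 alternatives checked — unique.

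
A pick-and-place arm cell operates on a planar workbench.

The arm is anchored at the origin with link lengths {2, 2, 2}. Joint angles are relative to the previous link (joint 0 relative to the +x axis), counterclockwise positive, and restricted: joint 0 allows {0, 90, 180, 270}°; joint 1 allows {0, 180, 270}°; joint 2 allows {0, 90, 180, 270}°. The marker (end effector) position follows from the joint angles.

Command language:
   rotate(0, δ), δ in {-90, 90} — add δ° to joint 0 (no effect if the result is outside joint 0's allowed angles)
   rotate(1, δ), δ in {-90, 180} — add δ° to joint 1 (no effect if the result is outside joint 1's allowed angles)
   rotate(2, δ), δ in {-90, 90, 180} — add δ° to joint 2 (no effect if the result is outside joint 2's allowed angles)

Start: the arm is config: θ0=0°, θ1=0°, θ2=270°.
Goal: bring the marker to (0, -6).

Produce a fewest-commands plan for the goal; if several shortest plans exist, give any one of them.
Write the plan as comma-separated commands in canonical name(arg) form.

start: config: θ0=0°, θ1=0°, θ2=270°
step 1 (rotate(0, -90)): config: θ0=270°, θ1=0°, θ2=270°
step 2 (rotate(2, 90)): config: θ0=270°, θ1=0°, θ2=0°
minimal: 2 command(s), checked below 2.

rotate(0, -90), rotate(2, 90)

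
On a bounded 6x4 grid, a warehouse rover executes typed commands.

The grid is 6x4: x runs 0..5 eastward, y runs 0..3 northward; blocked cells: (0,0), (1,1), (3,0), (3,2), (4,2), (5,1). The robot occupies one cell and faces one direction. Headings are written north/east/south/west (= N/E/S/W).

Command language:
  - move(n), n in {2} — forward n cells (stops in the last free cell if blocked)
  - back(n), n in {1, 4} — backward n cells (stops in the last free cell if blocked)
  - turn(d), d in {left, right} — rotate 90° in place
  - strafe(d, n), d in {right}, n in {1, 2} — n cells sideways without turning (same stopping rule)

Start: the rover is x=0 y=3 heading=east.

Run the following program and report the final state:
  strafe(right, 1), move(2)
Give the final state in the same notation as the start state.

x=2 y=2 heading=east

t0: x=0 y=3 heading=east
step 1 (strafe(right, 1)): x=0 y=2 heading=east
step 2 (move(2)): x=2 y=2 heading=east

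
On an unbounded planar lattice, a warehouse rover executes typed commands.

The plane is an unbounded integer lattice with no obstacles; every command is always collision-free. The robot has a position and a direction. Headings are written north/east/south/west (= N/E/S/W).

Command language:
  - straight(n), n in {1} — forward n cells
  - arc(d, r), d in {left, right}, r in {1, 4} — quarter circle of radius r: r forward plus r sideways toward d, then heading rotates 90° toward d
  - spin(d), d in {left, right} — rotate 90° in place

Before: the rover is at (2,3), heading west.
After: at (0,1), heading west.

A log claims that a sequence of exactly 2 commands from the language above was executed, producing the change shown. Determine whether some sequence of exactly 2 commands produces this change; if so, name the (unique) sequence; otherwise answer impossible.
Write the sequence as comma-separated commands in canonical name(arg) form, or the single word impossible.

key: order matters: swapping arc(left, 1) and arc(right, 1) lands elsewhere
t0: at (2,3), heading west
t=1 arc(left, 1) ⇒ at (1,2), heading south
t=2 arc(right, 1) ⇒ at (0,1), heading west
all 49 alternatives checked — unique.

arc(left, 1), arc(right, 1)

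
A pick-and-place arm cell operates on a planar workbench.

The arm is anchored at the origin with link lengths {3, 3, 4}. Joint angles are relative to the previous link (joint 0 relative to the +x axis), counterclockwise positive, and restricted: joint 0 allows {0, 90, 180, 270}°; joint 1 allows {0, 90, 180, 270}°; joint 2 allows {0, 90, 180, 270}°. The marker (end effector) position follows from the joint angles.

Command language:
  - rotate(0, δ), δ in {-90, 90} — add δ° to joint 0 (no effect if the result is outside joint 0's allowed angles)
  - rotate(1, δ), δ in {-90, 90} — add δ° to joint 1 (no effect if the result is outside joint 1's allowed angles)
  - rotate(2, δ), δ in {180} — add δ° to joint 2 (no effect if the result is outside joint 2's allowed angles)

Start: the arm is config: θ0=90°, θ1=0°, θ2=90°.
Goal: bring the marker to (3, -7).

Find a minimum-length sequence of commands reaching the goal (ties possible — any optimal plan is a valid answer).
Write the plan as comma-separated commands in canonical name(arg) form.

rotate(0, -90), rotate(0, -90), rotate(2, 180), rotate(1, 90)

initial: config: θ0=90°, θ1=0°, θ2=90°
[1] after rotate(0, -90): config: θ0=0°, θ1=0°, θ2=90°
[2] after rotate(0, -90): config: θ0=270°, θ1=0°, θ2=90°
[3] after rotate(2, 180): config: θ0=270°, θ1=0°, θ2=270°
[4] after rotate(1, 90): config: θ0=270°, θ1=90°, θ2=270°
shorter routes all fall short; 4 is best.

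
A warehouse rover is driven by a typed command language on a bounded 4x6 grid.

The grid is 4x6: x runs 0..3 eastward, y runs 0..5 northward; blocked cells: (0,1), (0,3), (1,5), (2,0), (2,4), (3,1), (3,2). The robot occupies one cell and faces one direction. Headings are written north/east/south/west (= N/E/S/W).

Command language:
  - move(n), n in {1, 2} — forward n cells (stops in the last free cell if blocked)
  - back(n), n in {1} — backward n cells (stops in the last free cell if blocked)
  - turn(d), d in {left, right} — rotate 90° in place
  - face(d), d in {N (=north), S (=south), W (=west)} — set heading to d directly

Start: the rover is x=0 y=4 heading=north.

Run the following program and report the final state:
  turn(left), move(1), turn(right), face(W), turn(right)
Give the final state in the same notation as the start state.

start: x=0 y=4 heading=north
[1] after turn(left): x=0 y=4 heading=west
[2] after move(1): x=0 y=4 heading=west
[3] after turn(right): x=0 y=4 heading=north
[4] after face(W): x=0 y=4 heading=west
[5] after turn(right): x=0 y=4 heading=north

x=0 y=4 heading=north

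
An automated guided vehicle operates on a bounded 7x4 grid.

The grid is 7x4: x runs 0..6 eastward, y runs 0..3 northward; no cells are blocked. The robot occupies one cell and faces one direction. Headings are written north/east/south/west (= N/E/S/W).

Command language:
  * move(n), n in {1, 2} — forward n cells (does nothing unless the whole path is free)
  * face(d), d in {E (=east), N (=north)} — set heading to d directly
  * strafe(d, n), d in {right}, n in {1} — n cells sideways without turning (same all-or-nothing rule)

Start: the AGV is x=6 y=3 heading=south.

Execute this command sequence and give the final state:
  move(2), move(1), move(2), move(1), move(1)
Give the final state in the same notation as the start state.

t0: x=6 y=3 heading=south
1. move(2) → x=6 y=1 heading=south
2. move(1) → x=6 y=0 heading=south
3. move(2) → x=6 y=0 heading=south
4. move(1) → x=6 y=0 heading=south
5. move(1) → x=6 y=0 heading=south

x=6 y=0 heading=south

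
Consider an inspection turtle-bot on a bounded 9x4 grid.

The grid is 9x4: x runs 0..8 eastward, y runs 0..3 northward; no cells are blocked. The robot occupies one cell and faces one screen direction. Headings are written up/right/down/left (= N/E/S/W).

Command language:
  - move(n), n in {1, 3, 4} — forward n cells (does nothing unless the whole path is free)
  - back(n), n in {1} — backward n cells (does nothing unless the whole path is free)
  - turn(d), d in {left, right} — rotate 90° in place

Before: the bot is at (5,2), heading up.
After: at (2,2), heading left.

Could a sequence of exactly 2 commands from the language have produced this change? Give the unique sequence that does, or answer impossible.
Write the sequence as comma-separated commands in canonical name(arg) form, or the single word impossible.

key: running move(3) before turn(left) would end elsewhere — order is forced
start: at (5,2), heading up
[1] after turn(left): at (5,2), heading left
[2] after move(3): at (2,2), heading left
no rival 2-sequence matches.

turn(left), move(3)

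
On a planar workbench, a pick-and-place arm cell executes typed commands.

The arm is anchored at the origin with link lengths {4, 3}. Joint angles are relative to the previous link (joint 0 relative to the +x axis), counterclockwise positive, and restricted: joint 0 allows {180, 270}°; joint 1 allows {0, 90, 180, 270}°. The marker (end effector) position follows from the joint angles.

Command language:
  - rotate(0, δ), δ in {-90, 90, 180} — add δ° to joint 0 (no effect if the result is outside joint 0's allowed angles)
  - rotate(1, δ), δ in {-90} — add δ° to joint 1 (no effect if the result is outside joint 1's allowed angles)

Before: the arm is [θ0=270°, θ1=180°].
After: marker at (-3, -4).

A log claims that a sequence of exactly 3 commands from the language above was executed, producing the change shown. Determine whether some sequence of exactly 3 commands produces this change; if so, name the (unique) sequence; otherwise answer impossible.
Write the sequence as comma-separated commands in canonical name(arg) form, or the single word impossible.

rotate(1, -90), rotate(1, -90), rotate(1, -90)

start: [θ0=270°, θ1=180°]
step 1 (rotate(1, -90)): [θ0=270°, θ1=90°]
step 2 (rotate(1, -90)): [θ0=270°, θ1=0°]
step 3 (rotate(1, -90)): [θ0=270°, θ1=270°]
uniquely the one of 64 3-step routes that fits.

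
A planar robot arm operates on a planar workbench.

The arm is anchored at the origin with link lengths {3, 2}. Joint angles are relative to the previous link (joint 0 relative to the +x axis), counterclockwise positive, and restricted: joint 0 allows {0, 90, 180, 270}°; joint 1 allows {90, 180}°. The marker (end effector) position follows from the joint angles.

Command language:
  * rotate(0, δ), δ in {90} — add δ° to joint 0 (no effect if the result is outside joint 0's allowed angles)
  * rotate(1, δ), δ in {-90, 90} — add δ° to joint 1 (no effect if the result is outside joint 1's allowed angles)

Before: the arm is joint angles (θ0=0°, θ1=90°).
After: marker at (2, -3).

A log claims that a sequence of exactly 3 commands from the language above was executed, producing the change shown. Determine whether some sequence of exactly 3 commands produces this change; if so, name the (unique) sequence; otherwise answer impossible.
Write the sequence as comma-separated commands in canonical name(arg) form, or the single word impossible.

begin: joint angles (θ0=0°, θ1=90°)
1. rotate(0, 90) → joint angles (θ0=90°, θ1=90°)
2. rotate(0, 90) → joint angles (θ0=180°, θ1=90°)
3. rotate(0, 90) → joint angles (θ0=270°, θ1=90°)
no rival 3-sequence matches.

rotate(0, 90), rotate(0, 90), rotate(0, 90)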